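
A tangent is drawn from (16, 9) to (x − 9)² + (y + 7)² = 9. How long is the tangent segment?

2√74

With centre O = (9, −7), |OP|² = 305 and r² = 9.
Power of the point: PT² = |PO|² − r² = 296, so PT = 2√74.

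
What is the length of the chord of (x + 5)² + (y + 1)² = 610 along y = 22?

18

The distance from (−5, −1) to the line is 23, and r² = 610.
Half the chord is √(r² − d²) = √(81), so the full chord is 18.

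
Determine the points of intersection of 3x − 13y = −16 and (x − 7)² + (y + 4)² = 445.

Express y = (16 + 3x)/13 and substitute into the circle:
178x² − 1958x − 62300 = 0  ⟹  x² − 11x − 350 = 0
x = 25 or x = −14, giving (25, 7) and (−14, −2).

(−14, −2) and (25, 7)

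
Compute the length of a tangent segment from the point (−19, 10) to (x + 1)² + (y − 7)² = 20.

√313

With centre O = (−1, 7), |OP|² = 333 and r² = 20.
By the tangent–radius right angle, tangent length = √(|PO|² − r²) = √313.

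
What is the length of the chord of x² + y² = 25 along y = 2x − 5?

4√5

Centre (0, 0), r² = 25. Perpendicular distance d from centre to line = |−5| / √5 = 5/√5.
Chord = 2√(r² − d²) = 2·√(20) = 4√5.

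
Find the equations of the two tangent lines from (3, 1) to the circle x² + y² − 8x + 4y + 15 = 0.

Let a tangent through (3, 1) have slope m. Its distance from (4, −2) must equal √5:
(1m − (−3))² = 5(m² + 1)
2m² − 3m − 2 = 0, so m = −1/2 or m = 2.
With m = −1/2: x + 2y = 5. With m = 2: 2x − y = 5.

x + 2y = 5 and 2x − y = 5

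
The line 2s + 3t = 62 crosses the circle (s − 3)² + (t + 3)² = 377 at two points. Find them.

Express t = (62 − 2s)/3 and substitute into the circle:
13s² − 338s + 1729 = 0  ⟹  s² − 26s + 133 = 0
s = 19 or s = 7, giving (19, 8) and (7, 16).

(7, 16) and (19, 8)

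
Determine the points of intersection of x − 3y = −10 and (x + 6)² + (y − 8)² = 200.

From the line, y = (10 + x)/3. Substituting:
10x² + 80x − 1280 = 0  ⟹  x² + 8x − 128 = 0
x = 8 or x = −16, giving (8, 6) and (−16, −2).

(−16, −2) and (8, 6)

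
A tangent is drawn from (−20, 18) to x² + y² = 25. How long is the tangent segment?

√699

Centre (0, 0), r² = 25. |PO|² = (−20)² + (18)² = 724.
The tangent meets the radius at right angles, so tangent² = |PO|² − r² = 724 − 25 = 699.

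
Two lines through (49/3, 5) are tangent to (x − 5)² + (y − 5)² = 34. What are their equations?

3x + 5y = 74 and 3x − 5y = 24

A line y − (5) = m(x − (49/3)) is tangent when its distance from (5, 5) is √34:
[m·(−34/3) − (0)]² = 34(m² + 1)
25m² − 9 = 0, so m = −3/5 or m = 3/5.
Through (49/3, 5) these give 3x + 5y = 74 and 3x − 5y = 24.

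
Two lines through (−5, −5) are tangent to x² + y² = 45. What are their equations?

2x + y = −15 and x + 2y = −15

A line y − (−5) = m(x − (−5)) is tangent when its distance from (0, 0) is 3√5:
(5m − (5))² = 45(m² + 1)
2m² + 5m + 2 = 0, so m = −2 or m = −1/2.
With m = −2: 2x + y = −15. With m = −1/2: x + 2y = −15.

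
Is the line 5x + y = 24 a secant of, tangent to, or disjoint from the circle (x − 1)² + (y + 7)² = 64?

Centre (1, −7), r² = 64. Distance² from centre to line = (−26)²/26 = 26.
Since d² < r², the line cuts the circle twice.

secant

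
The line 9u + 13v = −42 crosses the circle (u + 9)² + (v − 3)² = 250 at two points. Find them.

(−22, 12) and (4, −6)

Express v = (−42 − 9u)/13 and substitute into the circle:
250u² + 4500u − 22000 = 0  ⟹  u² + 18u − 88 = 0
u = 4 or u = −22, giving (4, −6) and (−22, 12).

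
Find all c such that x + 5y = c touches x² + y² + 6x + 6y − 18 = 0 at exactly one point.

c = −18 ± 6√26

Tangency holds when the distance from the centre (−3, −3) to the line equals the radius 6:
|1·(−3) + 5·(−3) − c| / √26 = 6
|c − (−18)| = 6√26.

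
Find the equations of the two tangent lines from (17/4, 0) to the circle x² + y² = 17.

4x + y = 17 and 4x − y = 17

A line y − (0) = m(x − (17/4)) is tangent when its distance from (0, 0) is √17:
[m·(−17/4) − (0)]² = 17(m² + 1)
m² − 16 = 0, so m = −4 or m = 4.
With m = −4: 4x + y = 17. With m = 4: 4x − y = 17.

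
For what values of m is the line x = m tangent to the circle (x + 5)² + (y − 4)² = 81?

Tangency holds when the distance from the centre (−5, 4) to the line equals the radius 9:
|1·(−5) + 0·4 − m| / √1 = 9
|m − (−5)| = 9, so m = 4 or m = −14.

m = −14 or m = 4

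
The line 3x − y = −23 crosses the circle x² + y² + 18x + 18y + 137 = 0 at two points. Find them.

(−12, −13) and (−9, −4)

Express y = 3x + 23 and substitute into the circle:
10x² + 210x + 1080 = 0  ⟹  x² + 21x + 108 = 0
x = −9 or x = −12, giving (−9, −4) and (−12, −13).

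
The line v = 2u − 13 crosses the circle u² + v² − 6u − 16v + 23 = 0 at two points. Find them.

(8, 3) and (10, 7)

Substitute v = 2u − 13:
5u² − 90u + 400 = 0  ⟹  u² − 18u + 80 = 0
u = 10 or u = 8, giving (10, 7) and (8, 3).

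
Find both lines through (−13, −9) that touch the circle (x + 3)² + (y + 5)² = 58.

7x − 3y = −64 and 3x + 7y = −102

A line y − (−9) = m(x − (−13)) is tangent when its distance from (−3, −5) is √58:
(10m − (4))² = 58(m² + 1)
21m² − 40m − 21 = 0, so m = 7/3 or m = −3/7.
Through (−13, −9) these give 7x − 3y = −64 and 3x + 7y = −102.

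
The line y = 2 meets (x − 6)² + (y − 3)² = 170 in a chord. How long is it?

From the line, y = 2. Substituting:
x² − 12x − 133 = 0
x = 19 or x = −7, giving (19, 2) and (−7, 2).
|(19, 2) − (−7, 2)| = √((26)² + (0)²) = 26.

26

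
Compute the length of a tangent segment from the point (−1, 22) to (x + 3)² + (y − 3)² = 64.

The centre is (−3, 3) and r = 8. The square of the distance from P to the centre is 4 + 361 = 365.
By the tangent–radius right angle, tangent length = √(|PO|² − r²) = √301.

√301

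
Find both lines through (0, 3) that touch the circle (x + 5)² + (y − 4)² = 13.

Write the tangent as mx − y + (3 − m·(0)) = 0 and set its distance from the centre to √13:
(−5m − (1))² = 13(m² + 1)
6m² + 5m − 6 = 0, so m = −3/2 or m = 2/3.
With m = −3/2: 3x + 2y = 6. With m = 2/3: 2x − 3y = −9.

3x + 2y = 6 and 2x − 3y = −9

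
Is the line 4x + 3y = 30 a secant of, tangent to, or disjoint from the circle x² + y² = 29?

Substituting the line into the circle gives 25x² − 240x + 639 = 0.
Discriminant = (−240)² − 4·25·(639) = −6300 < 0.
No real roots: the line does not meet the circle.

disjoint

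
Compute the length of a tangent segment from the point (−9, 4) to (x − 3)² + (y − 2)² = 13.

With centre O = (3, 2), |OP|² = 148 and r² = 13.
The tangent meets the radius at right angles, so tangent² = |PO|² − r² = 148 − 13 = 135.

3√15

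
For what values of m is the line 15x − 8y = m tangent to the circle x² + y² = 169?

m = −221 or m = 221

For a tangent, require d(centre, line) = r = 13.
|15·0 − 8·0 − m| / √289 = 13
|m| = 13·17, so m = 221 or m = −221.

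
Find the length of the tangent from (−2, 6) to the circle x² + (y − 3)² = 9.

2

The centre is (0, 3) and r = 3. The square of the distance from P to the centre is 4 + 9 = 13.
By the tangent–radius right angle, tangent length = √(|PO|² − r²) = √4 = 2.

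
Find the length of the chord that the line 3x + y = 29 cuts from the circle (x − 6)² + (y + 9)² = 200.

8√10

Express y = −3x + 29 and substitute into the circle:
10x² − 240x + 1280 = 0  ⟹  x² − 24x + 128 = 0
x = 16 or x = 8, giving (16, −19) and (8, 5).
Chord length = distance between (16, −19) and (8, 5) = √640 = 8√10.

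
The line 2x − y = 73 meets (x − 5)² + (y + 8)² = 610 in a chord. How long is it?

Express y = 2x − 73 and substitute into the circle:
5x² − 270x + 3640 = 0  ⟹  x² − 54x + 728 = 0
x = 28 or x = 26, giving (28, −17) and (26, −21).
Chord length = distance between (28, −17) and (26, −21) = √20 = 2√5.

2√5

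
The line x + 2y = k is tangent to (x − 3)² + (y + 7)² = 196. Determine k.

The line touches the circle iff its distance from (3, −7) is 14:
|1·3 + 2·(−7) − k| / √5 = 14
|k − (−11)| = 14√5.

k = −11 ± 14√5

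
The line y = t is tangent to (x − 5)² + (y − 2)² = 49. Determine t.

Tangency holds when the distance from the centre (5, 2) to the line equals the radius 7:
|0·5 + 1·2 − t| / √1 = 7
|t − (2)| = 7, so t = 9 or t = −5.

t = −5 or t = 9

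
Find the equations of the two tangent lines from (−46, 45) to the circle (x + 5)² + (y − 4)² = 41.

5x + 4y = −50 and 4x + 5y = 41

Let a tangent through (−46, 45) have slope m. Its distance from (−5, 4) must equal √41:
(41m − (−41))² = 41(m² + 1)
20m² + 41m + 20 = 0, so m = −5/4 or m = −4/5.
With m = −5/4: 5x + 4y = −50. With m = −4/5: 4x + 5y = 41.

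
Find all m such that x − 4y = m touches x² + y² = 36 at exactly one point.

m = ±6√17

For a tangent, require d(centre, line) = r = 6.
|1·0 − 4·0 − m| / √17 = 6
|m| = 6√17.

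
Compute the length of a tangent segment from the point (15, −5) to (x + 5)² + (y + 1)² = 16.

The centre is (−5, −1) and r = 4. The square of the distance from P to the centre is 400 + 16 = 416.
Power of the point: PT² = |PO|² − r² = 400, so PT = 20.

20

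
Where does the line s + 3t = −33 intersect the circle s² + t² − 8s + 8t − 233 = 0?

From the line, t = (−33 − s)/3. Substituting:
10s² − 30s − 1800 = 0  ⟹  s² − 3s − 180 = 0
s = 15 or s = −12, giving (15, −16) and (−12, −7).

(−12, −7) and (15, −16)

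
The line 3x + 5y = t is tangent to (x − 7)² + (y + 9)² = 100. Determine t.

t = −24 ± 10√34

For a tangent, require d(centre, line) = r = 10.
|3·7 + 5·(−9) − t| / √34 = 10
|t − (−24)| = 10√34.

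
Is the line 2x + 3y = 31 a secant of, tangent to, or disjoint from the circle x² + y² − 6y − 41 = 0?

secant

Substituting the line into the circle gives 13x² − 88x + 34 = 0.
Δ = 7744 − 1768 = 5976.
Two real roots: the line is a secant.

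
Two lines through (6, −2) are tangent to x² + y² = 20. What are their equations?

Write the tangent as mx − y + (−2 − m·(6)) = 0 and set its distance from the centre to 2√5:
[m·(−6) − (2)]² = 20(m² + 1)
2m² + 3m − 2 = 0, so m = 1/2 or m = −2.
With m = 1/2: x − 2y = 10. With m = −2: 2x + y = 10.

x − 2y = 10 and 2x + y = 10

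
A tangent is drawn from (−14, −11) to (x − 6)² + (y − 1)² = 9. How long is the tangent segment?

√535

The centre is (6, 1) and r = 3. The square of the distance from P to the centre is 400 + 144 = 544.
By the tangent–radius right angle, tangent length = √(|PO|² − r²) = √535.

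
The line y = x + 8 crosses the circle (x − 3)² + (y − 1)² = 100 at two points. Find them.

Substitute y = x + 8:
2x² + 8x − 42 = 0  ⟹  x² + 4x − 21 = 0
x = 3 or x = −7, giving (3, 11) and (−7, 1).

(−7, 1) and (3, 11)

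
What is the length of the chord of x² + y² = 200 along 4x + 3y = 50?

The distance from (0, 0) to the line is 50/√25, and r² = 200.
Half the chord is √(r² − d²) = √(100), so the full chord is 20.

20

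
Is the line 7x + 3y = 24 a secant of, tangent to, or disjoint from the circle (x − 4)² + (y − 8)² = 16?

secant

Centre (4, 8), r² = 16. Distance² from centre to line = (28)²/58 = 392/29.
Since d² < r², the line cuts the circle twice.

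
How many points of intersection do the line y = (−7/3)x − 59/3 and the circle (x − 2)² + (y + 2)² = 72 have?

Substituting the line into the circle gives 58x² + 706x + 2197 = 0.
Δ = 498436 − 509704 = −11268.
No real roots: the line does not meet the circle.

0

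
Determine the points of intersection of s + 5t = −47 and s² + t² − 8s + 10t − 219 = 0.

Substitute t = (−47 − s)/5:
26s² − 156s − 5616 = 0  ⟹  s² − 6s − 216 = 0
s = 18 or s = −12, giving (18, −13) and (−12, −7).

(−12, −7) and (18, −13)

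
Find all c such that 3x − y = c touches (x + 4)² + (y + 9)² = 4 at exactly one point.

Tangency holds when the distance from the centre (−4, −9) to the line equals the radius 2:
|3·(−4) − 1·(−9) − c| / √10 = 2
|c − (−3)| = 2√10.

c = −3 ± 2√10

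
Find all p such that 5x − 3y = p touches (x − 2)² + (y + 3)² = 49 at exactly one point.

p = 19 ± 7√34

Tangency holds when the distance from the centre (2, −3) to the line equals the radius 7:
|5·2 − 3·(−3) − p| / √34 = 7
|p − (19)| = 7√34.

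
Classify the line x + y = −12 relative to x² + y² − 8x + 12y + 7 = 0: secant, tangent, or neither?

Substituting the line into the circle gives 2x² + 4x + 7 = 0.
Δ = 16 − 56 = −40.
No real roots: the line does not meet the circle.

neither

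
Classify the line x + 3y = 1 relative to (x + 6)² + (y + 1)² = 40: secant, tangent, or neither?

Centre (−6, −1), r² = 40. Distance² from centre to line = (−10)²/10 = 10.
Since d² < r², the line cuts the circle twice.

secant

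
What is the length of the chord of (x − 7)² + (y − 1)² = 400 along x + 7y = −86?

Express y = (−86 − x)/7 and substitute into the circle:
50x² − 500x − 8550 = 0  ⟹  x² − 10x − 171 = 0
x = 19 or x = −9, giving (19, −15) and (−9, −11).
Chord length = distance between (19, −15) and (−9, −11) = √800 = 20√2.

20√2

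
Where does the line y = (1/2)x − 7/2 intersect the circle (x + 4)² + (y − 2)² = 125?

Express y = (−7 + x)/2 and substitute into the circle:
5x² + 10x − 315 = 0  ⟹  x² + 2x − 63 = 0
x = 7 or x = −9, giving (7, 0) and (−9, −8).

(−9, −8) and (7, 0)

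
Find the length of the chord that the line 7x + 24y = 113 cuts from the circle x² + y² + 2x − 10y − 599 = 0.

50

From the line, y = (113 − 7x)/24. Substituting:
625x² + 1250x − 359375 = 0  ⟹  x² + 2x − 575 = 0
x = 23 or x = −25, giving (23, −2) and (−25, 12).
Chord length = distance between (23, −2) and (−25, 12) = √2500 = 50.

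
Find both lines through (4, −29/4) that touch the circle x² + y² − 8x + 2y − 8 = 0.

Write the tangent as mx − y + (−29/4 − m·(4)) = 0 and set its distance from the centre to 5:
[m·(0) − (25/4)]² = 25(m² + 1)
16m² − 9 = 0, so m = −3/4 or m = 3/4.
With m = −3/4: 3x + 4y = −17. With m = 3/4: 3x − 4y = 41.

3x + 4y = −17 and 3x − 4y = 41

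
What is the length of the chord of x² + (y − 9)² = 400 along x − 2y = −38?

16√5

Centre (0, 9), r² = 400. Perpendicular distance d from centre to line = |20| / √5 = 20/√5.
Half the chord is √(r² − d²) = √(320), so the full chord is 16√5.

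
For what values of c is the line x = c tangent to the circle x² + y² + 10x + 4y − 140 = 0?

c = −18 or c = 8

For a tangent, require d(centre, line) = r = 13.
|1·(−5) + 0·(−2) − c| / √1 = 13
|c − (−5)| = 13, so c = 8 or c = −18.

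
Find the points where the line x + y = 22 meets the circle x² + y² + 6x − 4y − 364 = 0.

(1, 21) and (16, 6)

From the line, y = −x + 22. Substituting:
2x² − 34x + 32 = 0  ⟹  x² − 17x + 16 = 0
x = 16 or x = 1, giving (16, 6) and (1, 21).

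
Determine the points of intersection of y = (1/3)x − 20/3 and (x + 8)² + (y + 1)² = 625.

(−28, −16) and (17, −1)

Express y = (−20 + x)/3 and substitute into the circle:
10x² + 110x − 4760 = 0  ⟹  x² + 11x − 476 = 0
x = 17 or x = −28, giving (17, −1) and (−28, −16).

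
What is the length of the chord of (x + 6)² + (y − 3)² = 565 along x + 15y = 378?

The distance from (−6, 3) to the line is 339/√226, and r² = 565.
Chord = 2√(r² − d²) = 2·√(113/2) = √226.

√226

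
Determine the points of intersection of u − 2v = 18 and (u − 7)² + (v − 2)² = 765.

(−14, −16) and (34, 8)

Substitute v = (−18 + u)/2:
5u² − 100u − 2380 = 0  ⟹  u² − 20u − 476 = 0
u = 34 or u = −14, giving (34, 8) and (−14, −16).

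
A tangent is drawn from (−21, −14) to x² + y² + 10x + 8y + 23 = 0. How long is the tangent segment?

13√2

The centre is (−5, −4) and r = 3√2. The square of the distance from P to the centre is 256 + 100 = 356.
By the tangent–radius right angle, tangent length = √(|PO|² − r²) = √338 = 13√2.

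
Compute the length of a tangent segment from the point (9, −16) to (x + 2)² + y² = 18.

√359

The centre is (−2, 0) and r = 3√2. The square of the distance from P to the centre is 121 + 256 = 377.
Power of the point: PT² = |PO|² − r² = 359, so PT = √359.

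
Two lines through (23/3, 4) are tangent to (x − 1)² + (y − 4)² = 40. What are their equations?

Let a tangent through (23/3, 4) have slope m. Its distance from (1, 4) must equal 2√10:
[m·(−20/3) − (0)]² = 40(m² + 1)
m² − 9 = 0, so m = −3 or m = 3.
With m = −3: 3x + y = 27. With m = 3: 3x − y = 19.

3x + y = 27 and 3x − y = 19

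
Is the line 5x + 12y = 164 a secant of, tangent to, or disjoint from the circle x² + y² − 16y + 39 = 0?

disjoint

Substituting the line into the circle gives 169x² − 680x + 1024 = 0.
Δ = 462400 − 692224 = −229824.
No real roots: the line does not meet the circle.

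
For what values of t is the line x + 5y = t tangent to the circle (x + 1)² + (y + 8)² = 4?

t = −41 ± 2√26

The line touches the circle iff its distance from (−1, −8) is 2:
|1·(−1) + 5·(−8) − t| / √26 = 2
|t − (−41)| = 2√26.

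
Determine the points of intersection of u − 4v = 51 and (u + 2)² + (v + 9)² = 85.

(−9, −15) and (7, −11)

Express v = (−51 + u)/4 and substitute into the circle:
17u² + 34u − 1071 = 0  ⟹  u² + 2u − 63 = 0
u = 7 or u = −9, giving (7, −11) and (−9, −15).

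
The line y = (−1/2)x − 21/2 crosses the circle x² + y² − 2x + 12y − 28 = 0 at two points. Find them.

Substitute y = (−21 − x)/2:
5x² + 10x − 175 = 0  ⟹  x² + 2x − 35 = 0
x = 5 or x = −7, giving (5, −13) and (−7, −7).

(−7, −7) and (5, −13)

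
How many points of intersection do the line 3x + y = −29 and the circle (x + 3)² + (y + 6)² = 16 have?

0

Substituting the line into the circle gives 10x² + 144x + 522 = 0.
Discriminant = (144)² − 4·10·(522) = −144 < 0.
No real roots: the line does not meet the circle.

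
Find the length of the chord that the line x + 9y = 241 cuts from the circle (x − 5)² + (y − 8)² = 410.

The distance from (5, 8) to the line is 164/√82, and r² = 410.
Chord = 2√(r² − d²) = 2·√(82) = 2√82.

2√82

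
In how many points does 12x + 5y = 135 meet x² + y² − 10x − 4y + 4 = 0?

Substituting the line into the circle gives 169x² − 3250x + 15625 = 0.
Δ = 10562500 − 10562500 = 0.
A repeated root: the line is tangent.

1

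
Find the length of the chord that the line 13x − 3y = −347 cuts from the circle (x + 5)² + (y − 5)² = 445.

√178

The distance from (−5, 5) to the line is 267/√178, and r² = 445.
Half the chord is √(r² − d²) = √(89/2), so the full chord is √178.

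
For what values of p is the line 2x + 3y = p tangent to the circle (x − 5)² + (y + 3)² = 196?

p = 1 ± 14√13

The line touches the circle iff its distance from (5, −3) is 14:
|2·5 + 3·(−3) − p| / √13 = 14
|p − (1)| = 14√13.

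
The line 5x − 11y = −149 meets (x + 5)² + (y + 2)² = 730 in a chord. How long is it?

4√146

The distance from (−5, −2) to the line is 146/√146, and r² = 730.
Half the chord is √(r² − d²) = √(584), so the full chord is 4√146.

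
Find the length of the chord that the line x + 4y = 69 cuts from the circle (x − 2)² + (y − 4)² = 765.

12√17

Substitute y = (69 − x)/4:
17x² − 170x − 9367 = 0  ⟹  x² − 10x − 551 = 0
x = 29 or x = −19, giving (29, 10) and (−19, 22).
|(29, 10) − (−19, 22)| = √((48)² + (−12)²) = 12√17.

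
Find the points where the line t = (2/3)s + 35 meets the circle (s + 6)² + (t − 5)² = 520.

(−24, 19) and (−12, 27)

From the line, t = (105 + 2s)/3. Substituting:
13s² + 468s + 3744 = 0  ⟹  s² + 36s + 288 = 0
s = −12 or s = −24, giving (−12, 27) and (−24, 19).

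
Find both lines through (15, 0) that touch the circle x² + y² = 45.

A line y − (0) = m(x − (15)) is tangent when its distance from (0, 0) is 3√5:
[m·(−15) − (0)]² = 45(m² + 1)
4m² − 1 = 0, so m = −1/2 or m = 1/2.
Through (15, 0) these give x + 2y = 15 and x − 2y = 15.

x + 2y = 15 and x − 2y = 15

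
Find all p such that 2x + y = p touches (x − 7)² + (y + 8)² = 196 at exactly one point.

p = 6 ± 14√5

The line touches the circle iff its distance from (7, −8) is 14:
|2·7 + 1·(−8) − p| / √5 = 14
|p − (6)| = 14√5.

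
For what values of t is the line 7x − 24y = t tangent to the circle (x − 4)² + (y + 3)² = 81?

t = −125 or t = 325

The line touches the circle iff its distance from (4, −3) is 9:
|7·4 − 24·(−3) − t| / √625 = 9
|t − (100)| = 9·25, so t = 325 or t = −125.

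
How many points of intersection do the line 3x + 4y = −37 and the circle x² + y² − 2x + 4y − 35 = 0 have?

d² = (3·1 + 4·(−2) − (−37))²/25 = 1024/25; r² = 40.
Since d² > r², the line lies outside the circle.

0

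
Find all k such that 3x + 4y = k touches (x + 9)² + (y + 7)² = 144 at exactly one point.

The line touches the circle iff its distance from (−9, −7) is 12:
|3·(−9) + 4·(−7) − k| / √25 = 12
|k − (−55)| = 12·5, so k = 5 or k = −115.

k = −115 or k = 5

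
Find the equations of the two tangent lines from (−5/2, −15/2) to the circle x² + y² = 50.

x + y = −10 and x − 7y = 50

Write the tangent as mx − y + (−15/2 − m·(−5/2)) = 0 and set its distance from the centre to 5√2:
(5/2m − (15/2))² = 50(m² + 1)
7m² + 6m − 1 = 0, so m = −1 or m = 1/7.
Through (−5/2, −15/2) these give x + y = −10 and x − 7y = 50.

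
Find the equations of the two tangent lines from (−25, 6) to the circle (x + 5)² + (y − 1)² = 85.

Write the tangent as mx − y + (6 − m·(−25)) = 0 and set its distance from the centre to √85:
[m·(20) − (−5)]² = 85(m² + 1)
63m² + 40m − 12 = 0, so m = −6/7 or m = 2/9.
With m = −6/7: 6x + 7y = −108. With m = 2/9: 2x − 9y = −104.

6x + 7y = −108 and 2x − 9y = −104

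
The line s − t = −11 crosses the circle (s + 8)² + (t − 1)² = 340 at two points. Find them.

Substitute t = s + 11:
2s² + 36s − 176 = 0  ⟹  s² + 18s − 88 = 0
s = 4 or s = −22, giving (4, 15) and (−22, −11).

(−22, −11) and (4, 15)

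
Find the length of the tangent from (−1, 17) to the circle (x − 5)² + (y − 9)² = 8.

2√23

With centre O = (5, 9), |OP|² = 100 and r² = 8.
The tangent meets the radius at right angles, so tangent² = |PO|² − r² = 100 − 8 = 92.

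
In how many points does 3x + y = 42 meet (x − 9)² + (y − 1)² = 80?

2

d² = (3·9 + 1·1 − (42))²/10 = 98/5; r² = 80.
Since d² < r², the line cuts the circle twice.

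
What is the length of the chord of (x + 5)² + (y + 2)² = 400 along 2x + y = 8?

16√5

Centre (−5, −2), r² = 400. Perpendicular distance d from centre to line = |−20| / √5 = 20/√5.
Half the chord is √(r² − d²) = √(320), so the full chord is 16√5.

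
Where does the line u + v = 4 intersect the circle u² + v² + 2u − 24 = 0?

Substitute v = −u + 4:
2u² − 6u − 8 = 0  ⟹  u² − 3u − 4 = 0
u = 4 or u = −1, giving (4, 0) and (−1, 5).

(−1, 5) and (4, 0)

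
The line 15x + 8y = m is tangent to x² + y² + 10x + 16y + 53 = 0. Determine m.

For a tangent, require d(centre, line) = r = 6.
|15·(−5) + 8·(−8) − m| / √289 = 6
|m − (−139)| = 6·17, so m = −37 or m = −241.

m = −241 or m = −37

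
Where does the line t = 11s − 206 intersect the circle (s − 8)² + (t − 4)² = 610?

From the line, t = 11s − 206. Substituting:
122s² − 4636s + 43554 = 0  ⟹  s² − 38s + 357 = 0
s = 21 or s = 17, giving (21, 25) and (17, −19).

(17, −19) and (21, 25)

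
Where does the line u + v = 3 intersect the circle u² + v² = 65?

Express v = −u + 3 and substitute into the circle:
2u² − 6u − 56 = 0  ⟹  u² − 3u − 28 = 0
u = 7 or u = −4, giving (7, −4) and (−4, 7).

(−4, 7) and (7, −4)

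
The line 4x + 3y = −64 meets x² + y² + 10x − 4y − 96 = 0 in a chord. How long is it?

10

The distance from (−5, 2) to the line is 50/√25, and r² = 125.
Half the chord is √(r² − d²) = √(25), so the full chord is 10.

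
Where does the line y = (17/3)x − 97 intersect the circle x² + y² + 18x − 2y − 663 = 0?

Express y = (−291 + 17x)/3 and substitute into the circle:
298x² − 9834x + 80460 = 0  ⟹  x² − 33x + 270 = 0
x = 18 or x = 15, giving (18, 5) and (15, −12).

(15, −12) and (18, 5)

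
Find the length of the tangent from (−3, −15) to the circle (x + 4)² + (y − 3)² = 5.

8√5

With centre O = (−4, 3), |OP|² = 325 and r² = 5.
The tangent meets the radius at right angles, so tangent² = |PO|² − r² = 325 − 5 = 320.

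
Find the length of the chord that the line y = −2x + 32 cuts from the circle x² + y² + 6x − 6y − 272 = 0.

From the line, y = −2x + 32. Substituting:
5x² − 110x + 560 = 0  ⟹  x² − 22x + 112 = 0
x = 14 or x = 8, giving (14, 4) and (8, 16).
Chord length = distance between (14, 4) and (8, 16) = √180 = 6√5.

6√5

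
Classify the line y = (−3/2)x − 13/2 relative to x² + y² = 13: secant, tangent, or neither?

Centre (0, 0), r² = 13. Distance² from centre to line = (13)²/13 = 13.
Since d² = r², the line is tangent.

tangent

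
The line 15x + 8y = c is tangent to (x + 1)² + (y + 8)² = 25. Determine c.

c = −164 or c = 6

Tangency holds when the distance from the centre (−1, −8) to the line equals the radius 5:
|15·(−1) + 8·(−8) − c| / √289 = 5
|c − (−79)| = 5·17, so c = 6 or c = −164.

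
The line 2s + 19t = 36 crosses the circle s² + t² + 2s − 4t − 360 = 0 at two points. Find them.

(−20, 4) and (18, 0)

From the line, t = (36 − 2s)/19. Substituting:
365s² + 730s − 131400 = 0  ⟹  s² + 2s − 360 = 0
s = 18 or s = −20, giving (18, 0) and (−20, 4).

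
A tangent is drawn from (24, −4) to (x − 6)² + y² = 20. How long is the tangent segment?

8√5

With centre O = (6, 0), |OP|² = 340 and r² = 20.
Power of the point: PT² = |PO|² − r² = 320, so PT = 8√5.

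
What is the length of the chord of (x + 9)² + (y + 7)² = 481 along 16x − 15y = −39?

2√481

From the line, y = (39 + 16x)/15. Substituting:
481x² + 8658x − 69264 = 0  ⟹  x² + 18x − 144 = 0
x = 6 or x = −24, giving (6, 9) and (−24, −23).
|(6, 9) − (−24, −23)| = √((30)² + (32)²) = 2√481.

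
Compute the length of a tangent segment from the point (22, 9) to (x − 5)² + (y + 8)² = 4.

The centre is (5, −8) and r = 2. The square of the distance from P to the centre is 289 + 289 = 578.
The tangent meets the radius at right angles, so tangent² = |PO|² − r² = 578 − 4 = 574.

√574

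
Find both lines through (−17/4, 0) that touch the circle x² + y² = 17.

4x − y = −17 and 4x + y = −17

Write the tangent as mx − y + (0 − m·(−17/4)) = 0 and set its distance from the centre to √17:
[m·(17/4) − (0)]² = 17(m² + 1)
m² − 16 = 0, so m = 4 or m = −4.
Through (−17/4, 0) these give 4x − y = −17 and 4x + y = −17.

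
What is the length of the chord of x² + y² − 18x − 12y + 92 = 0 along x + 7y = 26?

Substitute y = (26 − x)/7:
50x² − 850x + 3000 = 0  ⟹  x² − 17x + 60 = 0
x = 12 or x = 5, giving (12, 2) and (5, 3).
|(12, 2) − (5, 3)| = √((7)² + (−1)²) = 5√2.

5√2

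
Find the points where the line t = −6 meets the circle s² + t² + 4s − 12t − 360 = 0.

Express t = −6 and substitute into the circle:
s² + 4s − 252 = 0
s = 14 or s = −18, giving (14, −6) and (−18, −6).

(−18, −6) and (14, −6)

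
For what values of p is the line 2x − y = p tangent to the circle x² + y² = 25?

The line touches the circle iff its distance from (0, 0) is 5:
|2·0 − 1·0 − p| / √5 = 5
|p| = 5√5.

p = ±5√5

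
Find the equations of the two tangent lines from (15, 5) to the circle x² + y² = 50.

x + 7y = 50 and x − y = 10

Let a tangent through (15, 5) have slope m. Its distance from (0, 0) must equal 5√2:
[m·(−15) − (−5)]² = 50(m² + 1)
7m² − 6m − 1 = 0, so m = −1/7 or m = 1.
Through (15, 5) these give x + 7y = 50 and x − y = 10.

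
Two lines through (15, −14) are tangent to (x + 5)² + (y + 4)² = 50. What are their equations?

x + y = 1 and x + 7y = −83

Let a tangent through (15, −14) have slope m. Its distance from (−5, −4) must equal 5√2:
[m·(−20) − (10)]² = 50(m² + 1)
7m² + 8m + 1 = 0, so m = −1 or m = −1/7.
Through (15, −14) these give x + y = 1 and x + 7y = −83.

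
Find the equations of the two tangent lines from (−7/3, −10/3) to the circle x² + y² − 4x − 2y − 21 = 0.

x + 5y = −19 and 5x + y = −15

Let a tangent through (−7/3, −10/3) have slope m. Its distance from (2, 1) must equal √26:
(13/3m − (13/3))² = 26(m² + 1)
5m² + 26m + 5 = 0, so m = −1/5 or m = −5.
Through (−7/3, −10/3) these give x + 5y = −19 and 5x + y = −15.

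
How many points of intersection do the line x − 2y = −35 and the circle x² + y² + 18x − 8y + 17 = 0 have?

Substituting the line into the circle gives 5x² + 126x + 733 = 0.
Discriminant = (126)² − 4·5·(733) = 1216 > 0.
Two real roots: the line is a secant.

2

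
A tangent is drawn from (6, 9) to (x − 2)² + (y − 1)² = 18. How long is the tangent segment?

√62

The centre is (2, 1) and r = 3√2. The square of the distance from P to the centre is 16 + 64 = 80.
Power of the point: PT² = |PO|² − r² = 62, so PT = √62.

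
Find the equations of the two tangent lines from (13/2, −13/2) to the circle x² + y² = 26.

A line y − (−13/2) = m(x − (13/2)) is tangent when its distance from (0, 0) is √26:
(−13/2m − (13/2))² = 26(m² + 1)
5m² + 26m + 5 = 0, so m = −5 or m = −1/5.
With m = −5: 5x + y = 26. With m = −1/5: x + 5y = −26.

5x + y = 26 and x + 5y = −26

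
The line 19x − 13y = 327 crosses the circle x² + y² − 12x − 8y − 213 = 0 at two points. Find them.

(9, −12) and (22, 7)

From the line, y = (−327 + 19x)/13. Substituting:
530x² − 16430x + 104940 = 0  ⟹  x² − 31x + 198 = 0
x = 22 or x = 9, giving (22, 7) and (9, −12).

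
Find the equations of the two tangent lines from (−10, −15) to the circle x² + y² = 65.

A line y − (−15) = m(x − (−10)) is tangent when its distance from (0, 0) is √65:
(10m − (15))² = 65(m² + 1)
7m² − 60m + 32 = 0, so m = 8 or m = 4/7.
Through (−10, −15) these give 8x − y = −65 and 4x − 7y = 65.

8x − y = −65 and 4x − 7y = 65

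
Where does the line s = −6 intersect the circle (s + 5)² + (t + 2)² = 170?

The line gives s = −6. Substituting into the circle:
t² + 4t − 165 = 0
t = 11 or t = −15, giving (−6, 11) and (−6, −15).

(−6, −15) and (−6, 11)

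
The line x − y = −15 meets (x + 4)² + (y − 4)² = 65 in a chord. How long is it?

9√2

Express y = x + 15 and substitute into the circle:
2x² + 30x + 72 = 0  ⟹  x² + 15x + 36 = 0
x = −3 or x = −12, giving (−3, 12) and (−12, 3).
Chord length = distance between (−3, 12) and (−12, 3) = √162 = 9√2.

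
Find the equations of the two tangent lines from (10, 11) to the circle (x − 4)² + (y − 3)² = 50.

7x + y = 81 and x − 7y = −67

A line y − (11) = m(x − (10)) is tangent when its distance from (4, 3) is 5√2:
(−6m − (−8))² = 50(m² + 1)
7m² + 48m − 7 = 0, so m = −7 or m = 1/7.
With m = −7: 7x + y = 81. With m = 1/7: x − 7y = −67.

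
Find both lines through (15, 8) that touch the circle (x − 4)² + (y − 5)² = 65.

Let a tangent through (15, 8) have slope m. Its distance from (4, 5) must equal √65:
(−11m − (−3))² = 65(m² + 1)
28m² − 33m − 28 = 0, so m = 7/4 or m = −4/7.
Through (15, 8) these give 7x − 4y = 73 and 4x + 7y = 116.

7x − 4y = 73 and 4x + 7y = 116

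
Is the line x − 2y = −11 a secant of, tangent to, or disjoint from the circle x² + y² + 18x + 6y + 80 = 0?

disjoint

Substituting the line into the circle gives 5x² + 106x + 573 = 0.
Discriminant = (106)² − 4·5·(573) = −224 < 0.
No real roots: the line does not meet the circle.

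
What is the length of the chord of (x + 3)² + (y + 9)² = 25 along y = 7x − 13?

5√2

From the line, y = 7x − 13. Substituting:
50x² − 50x = 0  ⟹  x² − x = 0
x = 1 or x = 0, giving (1, −6) and (0, −13).
|(1, −6) − (0, −13)| = √((1)² + (7)²) = 5√2.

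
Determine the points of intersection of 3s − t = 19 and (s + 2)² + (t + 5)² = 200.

Substitute t = 3s − 19:
10s² − 80s = 0  ⟹  s² − 8s = 0
s = 8 or s = 0, giving (8, 5) and (0, −19).

(0, −19) and (8, 5)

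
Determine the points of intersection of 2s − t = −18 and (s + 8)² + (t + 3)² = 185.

From the line, t = 2s + 18. Substituting:
5s² + 100s + 320 = 0  ⟹  s² + 20s + 64 = 0
s = −4 or s = −16, giving (−4, 10) and (−16, −14).

(−16, −14) and (−4, 10)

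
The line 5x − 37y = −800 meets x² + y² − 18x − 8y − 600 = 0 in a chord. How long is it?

√1394

The distance from (9, 4) to the line is 697/√1394, and r² = 697.
Half the chord is √(r² − d²) = √(697/2), so the full chord is √1394.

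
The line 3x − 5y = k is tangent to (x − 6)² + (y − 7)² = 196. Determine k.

k = −17 ± 14√34

For a tangent, require d(centre, line) = r = 14.
|3·6 − 5·7 − k| / √34 = 14
|k − (−17)| = 14√34.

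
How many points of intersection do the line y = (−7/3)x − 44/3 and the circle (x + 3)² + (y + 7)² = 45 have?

2

Substituting the line into the circle gives 58x² + 376x + 205 = 0.
Δ = 141376 − 47560 = 93816.
Two real roots: the line is a secant.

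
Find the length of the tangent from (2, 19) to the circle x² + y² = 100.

The centre is (0, 0) and r = 10. The square of the distance from P to the centre is 4 + 361 = 365.
Power of the point: PT² = |PO|² − r² = 265, so PT = √265.

√265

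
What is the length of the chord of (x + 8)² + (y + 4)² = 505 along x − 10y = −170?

2√101

Express y = (170 + x)/10 and substitute into the circle:
101x² + 2020x = 0  ⟹  x² + 20x = 0
x = 0 or x = −20, giving (0, 17) and (−20, 15).
Chord length = distance between (0, 17) and (−20, 15) = √404 = 2√101.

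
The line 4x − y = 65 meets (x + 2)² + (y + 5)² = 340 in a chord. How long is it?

4√17

Substitute y = 4x − 65:
17x² − 476x + 3264 = 0  ⟹  x² − 28x + 192 = 0
x = 16 or x = 12, giving (16, −1) and (12, −17).
|(16, −1) − (12, −17)| = √((4)² + (16)²) = 4√17.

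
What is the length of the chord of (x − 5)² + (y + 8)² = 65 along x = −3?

The distance from (5, −8) to the line is 8, and r² = 65.
Half the chord is √(r² − d²) = √(1), so the full chord is 2.

2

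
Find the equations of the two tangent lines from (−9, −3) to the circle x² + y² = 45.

x + 2y = −15 and 2x − y = −15

A line y − (−3) = m(x − (−9)) is tangent when its distance from (0, 0) is 3√5:
(9m − (3))² = 45(m² + 1)
2m² − 3m − 2 = 0, so m = −1/2 or m = 2.
With m = −1/2: x + 2y = −15. With m = 2: 2x − y = −15.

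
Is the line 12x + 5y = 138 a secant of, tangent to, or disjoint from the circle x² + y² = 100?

Substituting the line into the circle gives 169x² − 3312x + 16544 = 0.
Δ = 10969344 − 11183744 = −214400.
No real roots: the line does not meet the circle.

disjoint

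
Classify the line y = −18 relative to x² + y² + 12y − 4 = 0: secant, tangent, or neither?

Centre (0, −6), r² = 40. Distance² from centre to line = (12)² = 144.
Since d² > r², the line lies outside the circle.

neither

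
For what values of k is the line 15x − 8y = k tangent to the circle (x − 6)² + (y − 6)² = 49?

k = −77 or k = 161

The line touches the circle iff its distance from (6, 6) is 7:
|15·6 − 8·6 − k| / √289 = 7
|k − (42)| = 7·17, so k = 161 or k = −77.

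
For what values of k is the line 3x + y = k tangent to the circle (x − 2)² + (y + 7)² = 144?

k = −1 ± 12√10

The line touches the circle iff its distance from (2, −7) is 12:
|3·2 + 1·(−7) − k| / √10 = 12
|k − (−1)| = 12√10.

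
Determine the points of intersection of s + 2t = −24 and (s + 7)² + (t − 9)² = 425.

(−26, 1) and (−2, −11)

Substitute t = (−24 − s)/2:
5s² + 140s + 260 = 0  ⟹  s² + 28s + 52 = 0
s = −2 or s = −26, giving (−2, −11) and (−26, 1).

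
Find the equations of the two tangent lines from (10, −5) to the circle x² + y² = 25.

y = −5 and 4x + 3y = 25

Write the tangent as mx − y + (−5 − m·(10)) = 0 and set its distance from the centre to 5:
[m·(−10) − (5)]² = 25(m² + 1)
3m² + 4m = 0, so m = 0 or m = −4/3.
Through (10, −5) these give y = −5 and 4x + 3y = 25.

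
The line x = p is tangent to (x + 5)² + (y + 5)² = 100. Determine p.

p = −15 or p = 5

The line touches the circle iff its distance from (−5, −5) is 10:
|1·(−5) + 0·(−5) − p| / √1 = 10
|p − (−5)| = 10, so p = 5 or p = −15.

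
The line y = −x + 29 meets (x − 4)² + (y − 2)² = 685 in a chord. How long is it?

Centre (4, 2), r² = 685. Perpendicular distance d from centre to line = |−23| / √2 = 23/√2.
Chord = 2√(r² − d²) = 2·√(841/2) = 29√2.

29√2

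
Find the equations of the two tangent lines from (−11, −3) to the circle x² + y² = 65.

A line y − (−3) = m(x − (−11)) is tangent when its distance from (0, 0) is √65:
(11m − (3))² = 65(m² + 1)
28m² − 33m − 28 = 0, so m = 7/4 or m = −4/7.
With m = 7/4: 7x − 4y = −65. With m = −4/7: 4x + 7y = −65.

7x − 4y = −65 and 4x + 7y = −65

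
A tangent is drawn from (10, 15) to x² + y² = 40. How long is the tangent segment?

Centre (0, 0), r² = 40. |PO|² = (10)² + (15)² = 325.
The tangent meets the radius at right angles, so tangent² = |PO|² − r² = 325 − 40 = 285.

√285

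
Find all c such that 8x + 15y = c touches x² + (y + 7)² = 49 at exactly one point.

c = −224 or c = 14

For a tangent, require d(centre, line) = r = 7.
|8·0 + 15·(−7) − c| / √289 = 7
|c − (−105)| = 7·17, so c = 14 or c = −224.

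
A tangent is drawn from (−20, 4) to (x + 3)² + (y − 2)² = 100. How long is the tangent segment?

√193

With centre O = (−3, 2), |OP|² = 293 and r² = 100.
Power of the point: PT² = |PO|² − r² = 193, so PT = √193.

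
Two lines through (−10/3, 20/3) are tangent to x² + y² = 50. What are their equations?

x − 7y = −50 and x − y = −10

Write the tangent as mx − y + (20/3 − m·(−10/3)) = 0 and set its distance from the centre to 5√2:
(10/3m − (−20/3))² = 50(m² + 1)
7m² − 8m + 1 = 0, so m = 1/7 or m = 1.
With m = 1/7: x − 7y = −50. With m = 1: x − y = −10.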